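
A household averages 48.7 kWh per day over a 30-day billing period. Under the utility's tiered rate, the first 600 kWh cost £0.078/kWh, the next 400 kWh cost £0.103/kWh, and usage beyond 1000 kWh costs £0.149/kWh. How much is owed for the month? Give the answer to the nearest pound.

£157

Usage = 48.7 kWh/day × 30 days = 1461 kWh
First 600 kWh × £0.078 = £46.80
Next 400 kWh × £0.103 = £41.20
Remaining 461 kWh × £0.149 = £68.69
Total = £156.69 ≈ £157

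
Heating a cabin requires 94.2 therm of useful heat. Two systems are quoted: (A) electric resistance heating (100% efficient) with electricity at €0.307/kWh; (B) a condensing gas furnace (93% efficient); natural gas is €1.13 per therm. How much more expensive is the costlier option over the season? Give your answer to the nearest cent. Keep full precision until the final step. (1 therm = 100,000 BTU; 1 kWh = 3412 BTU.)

€733.12

Heat load = 94.2 therm × 100,000 = 9,420,000 BTU
Gas: input = 9,420,000 / 0.93 = 10,129,032 BTU = 101.3 therm → 101.3 × €1.13 = €114.46
Electric: 9,420,000 BTU / 3412 = 2,761 kWh → × €0.307 = €847.58
Difference = |€114.46 − €847.58| = €733.12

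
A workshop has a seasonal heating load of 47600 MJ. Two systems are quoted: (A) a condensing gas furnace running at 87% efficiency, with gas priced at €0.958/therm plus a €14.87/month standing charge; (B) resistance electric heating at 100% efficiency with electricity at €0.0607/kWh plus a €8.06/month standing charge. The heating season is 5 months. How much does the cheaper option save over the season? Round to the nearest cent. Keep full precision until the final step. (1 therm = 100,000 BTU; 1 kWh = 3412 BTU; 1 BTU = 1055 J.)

Heat load = 47600 MJ = 47,600,000,000 J / 1055 = 45,118,483 BTU
Gas: input = 45,118,483 / 0.87 = 51,860,326 BTU = 518.6 therm → 518.6 × €0.958 = €496.82; + 5 × €14.87 standing = €571.17
Electric: 45,118,483 BTU / 3412 = 13,220 kWh → × €0.0607 = €802.66; + 5 × €8.06 standing = €842.96
Difference = |€571.17 − €842.96| = €271.79

€271.79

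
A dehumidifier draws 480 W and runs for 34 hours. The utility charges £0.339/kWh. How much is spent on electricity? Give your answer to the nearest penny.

£5.53

Energy = 480 W × 34 h = 16,320 Wh = 16.32 kWh
Cost = 16.32 kWh × £0.339/kWh = £5.53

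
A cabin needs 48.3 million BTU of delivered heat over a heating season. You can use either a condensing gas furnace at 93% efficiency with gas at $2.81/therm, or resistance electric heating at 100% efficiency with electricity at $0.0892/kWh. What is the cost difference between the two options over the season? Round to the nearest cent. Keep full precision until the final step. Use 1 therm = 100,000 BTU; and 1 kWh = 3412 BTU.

$196.68

Heat load = 48.3 × 10⁶ BTU = 48,300,000 BTU
Gas: input = 48,300,000 / 0.93 = 51,935,484 BTU = 519.4 therm → 519.4 × $2.81 = $1,459.39
Electric: 48,300,000 BTU / 3412 = 14,160 kWh → × $0.0892 = $1,262.71
Difference = |$1,459.39 − $1,262.71| = $196.68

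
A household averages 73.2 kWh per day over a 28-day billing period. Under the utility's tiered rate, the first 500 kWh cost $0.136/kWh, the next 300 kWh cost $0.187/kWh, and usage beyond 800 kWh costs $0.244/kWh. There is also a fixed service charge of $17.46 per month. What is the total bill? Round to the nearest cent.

Usage = 73.2 kWh/day × 28 days = 2049.6 kWh
First 500 kWh × $0.136 = $68.00
Next 300 kWh × $0.187 = $56.10
Remaining 1249.6 kWh × $0.244 = $304.90
Energy charge = $429.00; + service $17.46 = $446.46

$446.46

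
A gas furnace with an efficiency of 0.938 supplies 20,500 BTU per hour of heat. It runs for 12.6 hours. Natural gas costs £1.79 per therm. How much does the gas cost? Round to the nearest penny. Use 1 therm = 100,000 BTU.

Heat delivered = 20,500 BTU/h × 12.6 h = 258,300 BTU
Gas input = 258,300 / 0.938 = 275,373 BTU
= 275,373 / 100,000 = 2.754 therm
Cost = 2.754 × £1.79/therm = £4.93

£4.93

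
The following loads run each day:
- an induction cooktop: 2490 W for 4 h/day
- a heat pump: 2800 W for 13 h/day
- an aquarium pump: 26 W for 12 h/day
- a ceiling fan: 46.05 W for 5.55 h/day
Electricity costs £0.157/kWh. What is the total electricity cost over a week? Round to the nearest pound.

induction cooktop: 2490 W × 4 h × 7 d = 69,720 Wh = 69.72 kWh
heat pump: 2800 W × 13 h × 7 d = 254,800 Wh = 254.8 kWh
aquarium pump: 26 W × 12 h × 7 d = 2,184 Wh = 2.184 kWh
ceiling fan: 46.05 W × 5.55 h × 7 d = 1,789 Wh = 1.789 kWh
Total energy = 69.72 + 254.8 + 2.184 + 1.789 = 328.5 kWh
Cost = 328.5 kWh × £0.157 = £51.57 ≈ £52

£52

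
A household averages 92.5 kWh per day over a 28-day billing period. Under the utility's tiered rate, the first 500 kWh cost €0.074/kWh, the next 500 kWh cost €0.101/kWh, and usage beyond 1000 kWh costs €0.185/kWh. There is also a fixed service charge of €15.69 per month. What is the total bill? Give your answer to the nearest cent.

€397.34

Usage = 92.5 kWh/day × 28 days = 2590 kWh
First 500 kWh × €0.074 = €37.00
Next 500 kWh × €0.101 = €50.50
Remaining 1590 kWh × €0.185 = €294.15
Energy charge = €381.65; + service €15.69 = €397.34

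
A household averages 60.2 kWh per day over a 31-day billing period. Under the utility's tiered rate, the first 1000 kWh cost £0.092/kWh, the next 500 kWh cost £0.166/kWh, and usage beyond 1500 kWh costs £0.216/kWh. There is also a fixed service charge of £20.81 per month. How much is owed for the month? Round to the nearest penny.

£274.91

Usage = 60.2 kWh/day × 31 days = 1866.2 kWh
First 1000 kWh × £0.092 = £92.00
Next 500 kWh × £0.166 = £83.00
Remaining 366.2 kWh × £0.216 = £79.10
Energy charge = £254.10; + service £20.81 = £274.91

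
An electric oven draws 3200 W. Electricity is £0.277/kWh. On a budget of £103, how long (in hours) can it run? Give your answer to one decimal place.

116.2 h

Energy budget = £103 / £0.277 per kWh = 371.8 kWh = 371,841 Wh
Runtime = 371,841 Wh / 3200 W = 116.2 h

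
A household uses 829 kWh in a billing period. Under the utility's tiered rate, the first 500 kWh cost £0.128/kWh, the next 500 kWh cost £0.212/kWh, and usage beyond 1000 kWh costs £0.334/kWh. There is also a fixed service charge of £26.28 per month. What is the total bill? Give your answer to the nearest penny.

£160.03

First 500 kWh × £0.128 = £64.00
Next 329 kWh × £0.212 = £69.75
Remaining tier: 0 kWh (not reached)
Energy charge = £133.75; + service £26.28 = £160.03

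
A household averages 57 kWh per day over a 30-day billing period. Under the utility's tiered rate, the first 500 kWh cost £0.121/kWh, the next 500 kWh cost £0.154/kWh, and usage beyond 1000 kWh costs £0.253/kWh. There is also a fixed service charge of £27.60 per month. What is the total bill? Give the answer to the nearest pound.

£345

Usage = 57 kWh/day × 30 days = 1710 kWh
First 500 kWh × £0.121 = £60.50
Next 500 kWh × £0.154 = £77.00
Remaining 710 kWh × £0.253 = £179.63
Energy charge = £317.13; + service £27.60 = £344.73 ≈ £345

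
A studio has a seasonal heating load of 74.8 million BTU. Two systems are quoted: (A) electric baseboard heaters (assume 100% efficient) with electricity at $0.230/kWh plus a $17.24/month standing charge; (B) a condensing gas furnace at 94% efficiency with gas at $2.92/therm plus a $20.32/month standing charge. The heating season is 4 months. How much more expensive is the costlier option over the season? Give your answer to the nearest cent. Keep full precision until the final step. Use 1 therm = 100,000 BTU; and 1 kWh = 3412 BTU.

Heat load = 74.8 × 10⁶ BTU = 74,800,000 BTU
Gas: input = 74,800,000 / 0.94 = 79,574,468 BTU = 795.7 therm → 795.7 × $2.92 = $2,323.57; + 4 × $20.32 standing = $2,404.85
Electric: 74,800,000 BTU / 3412 = 21,920 kWh → × $0.230 = $5,042.20; + 4 × $17.24 standing = $5,111.16
Difference = |$2,404.85 − $5,111.16| = $2,706.31

$2706.31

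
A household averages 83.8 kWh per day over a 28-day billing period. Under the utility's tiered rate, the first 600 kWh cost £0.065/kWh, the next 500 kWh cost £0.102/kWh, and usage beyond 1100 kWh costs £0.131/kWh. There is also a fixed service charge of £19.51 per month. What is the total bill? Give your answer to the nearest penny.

Usage = 83.8 kWh/day × 28 days = 2346.4 kWh
First 600 kWh × £0.065 = £39.00
Next 500 kWh × £0.102 = £51.00
Remaining 1246.4 kWh × £0.131 = £163.28
Energy charge = £253.28; + service £19.51 = £272.79

£272.79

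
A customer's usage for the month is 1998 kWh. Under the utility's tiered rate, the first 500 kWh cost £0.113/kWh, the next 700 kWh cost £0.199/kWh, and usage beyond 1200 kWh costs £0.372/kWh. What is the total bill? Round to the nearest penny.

First 500 kWh × £0.113 = £56.50
Next 700 kWh × £0.199 = £139.30
Remaining 798 kWh × £0.372 = £296.86
Total = £492.66

£492.66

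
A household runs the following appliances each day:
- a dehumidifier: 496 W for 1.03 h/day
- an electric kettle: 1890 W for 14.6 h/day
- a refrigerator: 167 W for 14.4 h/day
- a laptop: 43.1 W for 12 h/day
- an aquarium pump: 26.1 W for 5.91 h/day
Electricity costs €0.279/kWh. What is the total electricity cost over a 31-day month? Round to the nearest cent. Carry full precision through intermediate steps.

€269.69

dehumidifier: 496 W × 1.03 h × 31 d = 15,837 Wh = 15.84 kWh
electric kettle: 1890 W × 14.6 h × 31 d = 855,414 Wh = 855.4 kWh
refrigerator: 167 W × 14.4 h × 31 d = 74,549 Wh = 74.55 kWh
laptop: 43.1 W × 12 h × 31 d = 16,033 Wh = 16.03 kWh
aquarium pump: 26.1 W × 5.91 h × 31 d = 4,782 Wh = 4.782 kWh
Total energy = 15.84 + 855.4 + 74.55 + 16.03 + 4.782 = 966.6 kWh
Cost = 966.6 kWh × €0.279 = €269.69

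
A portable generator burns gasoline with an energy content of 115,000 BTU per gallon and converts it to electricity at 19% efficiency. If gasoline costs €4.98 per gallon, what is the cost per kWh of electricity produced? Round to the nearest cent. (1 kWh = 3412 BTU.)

Electrical output per gallon = 115,000 BTU × 0.19 / 3412 BTU/kWh = 6.404 kWh
Cost per kWh = €4.98 / 6.404 kWh = €0.778

€0.78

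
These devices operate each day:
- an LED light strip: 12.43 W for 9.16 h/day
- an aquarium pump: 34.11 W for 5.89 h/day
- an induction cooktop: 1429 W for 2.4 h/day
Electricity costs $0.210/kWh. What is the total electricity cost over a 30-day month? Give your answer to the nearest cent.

$23.59

LED light strip: 12.43 W × 9.16 h × 30 d = 3,416 Wh = 3.416 kWh
aquarium pump: 34.11 W × 5.89 h × 30 d = 6,027 Wh = 6.027 kWh
induction cooktop: 1429 W × 2.4 h × 30 d = 102,888 Wh = 102.9 kWh
Total energy = 3.416 + 6.027 + 102.9 = 112.3 kWh
Cost = 112.3 kWh × $0.210 = $23.59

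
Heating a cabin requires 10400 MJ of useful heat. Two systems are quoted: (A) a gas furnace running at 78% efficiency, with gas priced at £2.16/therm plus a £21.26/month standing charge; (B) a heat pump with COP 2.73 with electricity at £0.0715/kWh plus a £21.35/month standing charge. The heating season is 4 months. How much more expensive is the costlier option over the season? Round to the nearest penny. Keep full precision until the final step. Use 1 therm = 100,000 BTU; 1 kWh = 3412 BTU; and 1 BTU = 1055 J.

£196.96

Heat load = 10400 MJ = 10,400,000,000 J / 1055 = 9,857,820 BTU
Gas: input = 9,857,820 / 0.78 = 12,638,231 BTU = 126.4 therm → 126.4 × £2.16 = £272.99; + 4 × £21.26 standing = £358.03
Heat pump: 9,857,820 BTU / 3412 = 2,889 kWh heat; / 2.73 = 1,058 kWh in → × £0.0715 = £75.67; + 4 × £21.35 standing = £161.07
Difference = |£358.03 − £161.07| = £196.96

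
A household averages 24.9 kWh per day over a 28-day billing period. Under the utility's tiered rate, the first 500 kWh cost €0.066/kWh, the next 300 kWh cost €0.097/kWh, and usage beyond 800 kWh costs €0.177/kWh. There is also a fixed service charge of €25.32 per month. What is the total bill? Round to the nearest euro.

Usage = 24.9 kWh/day × 28 days = 697.2 kWh
First 500 kWh × €0.066 = €33.00
Next 197.2 kWh × €0.097 = €19.13
Remaining tier: 0 kWh (not reached)
Energy charge = €52.13; + service €25.32 = €77.45 ≈ €77

€77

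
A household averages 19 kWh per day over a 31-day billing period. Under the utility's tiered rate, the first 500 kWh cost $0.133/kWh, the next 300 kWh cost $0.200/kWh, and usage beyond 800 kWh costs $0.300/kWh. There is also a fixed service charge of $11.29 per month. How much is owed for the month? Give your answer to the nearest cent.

$95.59

Usage = 19 kWh/day × 31 days = 589 kWh
First 500 kWh × $0.133 = $66.50
Next 89 kWh × $0.200 = $17.80
Remaining tier: 0 kWh (not reached)
Energy charge = $84.30; + service $11.29 = $95.59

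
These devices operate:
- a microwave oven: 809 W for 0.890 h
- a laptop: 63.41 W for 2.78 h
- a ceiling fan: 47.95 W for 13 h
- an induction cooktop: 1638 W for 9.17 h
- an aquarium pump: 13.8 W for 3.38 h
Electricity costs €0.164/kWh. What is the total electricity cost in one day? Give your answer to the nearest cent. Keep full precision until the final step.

microwave oven: 809 W × 0.890 h = 720 Wh = 0.72 kWh
laptop: 63.41 W × 2.78 h = 176 Wh = 0.1763 kWh
ceiling fan: 47.95 W × 13 h = 623 Wh = 0.6234 kWh
induction cooktop: 1638 W × 9.17 h = 15,020 Wh = 15.02 kWh
aquarium pump: 13.8 W × 3.38 h = 47 Wh = 0.04664 kWh
Total energy = 0.72 + 0.1763 + 0.6234 + 15.02 + 0.04664 = 16.59 kWh
Cost = 16.59 kWh × €0.164 = €2.72

€2.72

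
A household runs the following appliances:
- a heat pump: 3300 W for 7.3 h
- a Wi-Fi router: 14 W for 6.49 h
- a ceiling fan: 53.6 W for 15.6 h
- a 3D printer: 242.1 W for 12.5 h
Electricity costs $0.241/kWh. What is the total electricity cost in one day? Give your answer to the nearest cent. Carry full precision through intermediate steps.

$6.76

heat pump: 3300 W × 7.3 h = 24,090 Wh = 24.09 kWh
Wi-Fi router: 14 W × 6.49 h = 91 Wh = 0.09086 kWh
ceiling fan: 53.6 W × 15.6 h = 836 Wh = 0.8362 kWh
3D printer: 242.1 W × 12.5 h = 3,026 Wh = 3.026 kWh
Total energy = 24.09 + 0.09086 + 0.8362 + 3.026 = 28.04 kWh
Cost = 28.04 kWh × $0.241 = $6.76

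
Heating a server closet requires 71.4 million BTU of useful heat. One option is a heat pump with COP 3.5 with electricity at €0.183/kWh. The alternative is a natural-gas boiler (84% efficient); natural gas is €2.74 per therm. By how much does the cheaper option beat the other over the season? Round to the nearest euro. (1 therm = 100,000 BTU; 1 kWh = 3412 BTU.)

€1235

Heat load = 71.4 × 10⁶ BTU = 71,400,000 BTU
Gas: input = 71,400,000 / 0.84 = 85,000,000 BTU = 850 therm → 850 × €2.74 = €2,329.00
Heat pump: 71,400,000 BTU / 3412 = 20,930 kWh heat; / 3.5 = 5,979 kWh in → × €0.183 = €1,094.14
Difference = |€2,329.00 − €1,094.14| = €1,234.86 ≈ €1235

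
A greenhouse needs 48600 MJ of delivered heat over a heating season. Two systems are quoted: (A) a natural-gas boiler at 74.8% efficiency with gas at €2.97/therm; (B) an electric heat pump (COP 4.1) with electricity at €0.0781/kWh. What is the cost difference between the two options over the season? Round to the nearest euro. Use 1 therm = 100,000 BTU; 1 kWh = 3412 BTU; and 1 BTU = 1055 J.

Heat load = 48600 MJ = 48,600,000,000 J / 1055 = 46,066,351 BTU
Gas: input = 46,066,351 / 0.748 = 61,586,030 BTU = 615.9 therm → 615.9 × €2.97 = €1,829.11
Heat pump: 46,066,351 BTU / 3412 = 13,500 kWh heat; / 4.1 = 3,293 kWh in → × €0.0781 = €257.18
Difference = |€1,829.11 − €257.18| = €1,571.92 ≈ €1572

€1572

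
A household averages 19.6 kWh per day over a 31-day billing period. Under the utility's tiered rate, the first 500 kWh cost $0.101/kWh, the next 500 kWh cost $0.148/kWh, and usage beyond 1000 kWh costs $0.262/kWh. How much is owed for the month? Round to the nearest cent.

$66.42

Usage = 19.6 kWh/day × 31 days = 607.6 kWh
First 500 kWh × $0.101 = $50.50
Next 107.6 kWh × $0.148 = $15.92
Remaining tier: 0 kWh (not reached)
Total = $66.42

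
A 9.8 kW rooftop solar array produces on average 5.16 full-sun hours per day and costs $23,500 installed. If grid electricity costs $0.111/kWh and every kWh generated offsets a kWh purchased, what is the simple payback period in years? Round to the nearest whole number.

Daily generation = 9.8 kW × 5.16 h = 50.57 kWh
Annual generation = 50.57 × 365 = 18457 kWh
Annual savings = 18457 × $0.111 = $2,048.76
Payback = $23,500 / $2,048.76 = 11.5 years

11 years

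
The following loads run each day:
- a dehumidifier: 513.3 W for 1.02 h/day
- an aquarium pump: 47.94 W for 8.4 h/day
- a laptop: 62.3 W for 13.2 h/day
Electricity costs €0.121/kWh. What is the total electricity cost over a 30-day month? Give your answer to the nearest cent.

dehumidifier: 513.3 W × 1.02 h × 30 d = 15,707 Wh = 15.71 kWh
aquarium pump: 47.94 W × 8.4 h × 30 d = 12,081 Wh = 12.08 kWh
laptop: 62.3 W × 13.2 h × 30 d = 24,671 Wh = 24.67 kWh
Total energy = 15.71 + 12.08 + 24.67 = 52.46 kWh
Cost = 52.46 kWh × €0.121 = €6.35

€6.35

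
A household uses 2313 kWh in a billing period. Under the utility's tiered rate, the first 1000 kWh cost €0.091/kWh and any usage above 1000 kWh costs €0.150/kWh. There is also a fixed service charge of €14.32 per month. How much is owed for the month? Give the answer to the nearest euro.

First 1000 kWh × €0.091 = €91.00
Remaining 1313 kWh × €0.150 = €196.95
Energy charge = €287.95; + service €14.32 = €302.27 ≈ €302

€302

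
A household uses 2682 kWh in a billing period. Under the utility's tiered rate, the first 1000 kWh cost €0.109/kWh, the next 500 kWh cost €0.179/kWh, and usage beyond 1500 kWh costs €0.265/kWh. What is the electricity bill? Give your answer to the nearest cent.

First 1000 kWh × €0.109 = €109.00
Next 500 kWh × €0.179 = €89.50
Remaining 1182 kWh × €0.265 = €313.23
Total = €511.73

€511.73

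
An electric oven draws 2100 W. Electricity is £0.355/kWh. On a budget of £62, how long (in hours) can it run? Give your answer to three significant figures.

83.2 h

Energy budget = £62 / £0.355 per kWh = 174.6 kWh = 174,648 Wh
Runtime = 174,648 Wh / 2100 W = 83.17 h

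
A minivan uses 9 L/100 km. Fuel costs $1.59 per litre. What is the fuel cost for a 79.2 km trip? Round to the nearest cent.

$11.33

Fuel = 9 L/100 km × 79.2 km / 100 = 7.128 L
Cost = 7.128 L × $1.59/L = $11.33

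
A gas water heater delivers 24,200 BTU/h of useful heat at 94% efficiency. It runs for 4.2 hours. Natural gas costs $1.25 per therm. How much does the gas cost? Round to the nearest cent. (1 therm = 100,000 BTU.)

Heat delivered = 24,200 BTU/h × 4.2 h = 101,640 BTU
Gas input = 101,640 / 0.94 = 108,128 BTU
= 108,128 / 100,000 = 1.081 therm
Cost = 1.081 × $1.25/therm = $1.35

$1.35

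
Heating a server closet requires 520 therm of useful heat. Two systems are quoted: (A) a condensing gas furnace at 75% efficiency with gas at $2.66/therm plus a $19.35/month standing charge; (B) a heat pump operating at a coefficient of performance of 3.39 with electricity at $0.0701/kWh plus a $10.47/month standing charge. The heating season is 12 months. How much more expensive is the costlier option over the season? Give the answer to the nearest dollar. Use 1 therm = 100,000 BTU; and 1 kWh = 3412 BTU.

Heat load = 520 therm × 100,000 = 52,000,000 BTU
Gas: input = 52,000,000 / 0.75 = 69,333,333 BTU = 693.3 therm → 693.3 × $2.66 = $1,844.27; + 12 × $19.35 standing = $2,076.47
Heat pump: 52,000,000 BTU / 3412 = 15,240 kWh heat; / 3.39 = 4,496 kWh in → × $0.0701 = $315.15; + 12 × $10.47 standing = $440.79
Difference = |$2,076.47 − $440.79| = $1,635.68 ≈ $1636

$1636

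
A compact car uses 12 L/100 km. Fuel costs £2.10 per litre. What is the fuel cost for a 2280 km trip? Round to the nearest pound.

£575

Fuel = 12 L/100 km × 2280 km / 100 = 273.6 L
Cost = 273.6 L × £2.10/L = £574.56 ≈ £575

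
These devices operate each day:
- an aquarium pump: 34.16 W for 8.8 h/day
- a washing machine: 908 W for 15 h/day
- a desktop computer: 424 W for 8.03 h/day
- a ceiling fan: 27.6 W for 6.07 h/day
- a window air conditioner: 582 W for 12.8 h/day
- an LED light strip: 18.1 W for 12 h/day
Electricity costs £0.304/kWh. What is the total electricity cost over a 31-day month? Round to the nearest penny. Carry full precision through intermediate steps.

aquarium pump: 34.16 W × 8.8 h × 31 d = 9,319 Wh = 9.319 kWh
washing machine: 908 W × 15 h × 31 d = 422,220 Wh = 422.2 kWh
desktop computer: 424 W × 8.03 h × 31 d = 105,546 Wh = 105.5 kWh
ceiling fan: 27.6 W × 6.07 h × 31 d = 5,193 Wh = 5.193 kWh
window air conditioner: 582 W × 12.8 h × 31 d = 230,938 Wh = 230.9 kWh
LED light strip: 18.1 W × 12 h × 31 d = 6,733 Wh = 6.733 kWh
Total energy = 9.319 + 422.2 + 105.5 + 5.193 + 230.9 + 6.733 = 779.9 kWh
Cost = 779.9 kWh × £0.304 = £237.10

£237.10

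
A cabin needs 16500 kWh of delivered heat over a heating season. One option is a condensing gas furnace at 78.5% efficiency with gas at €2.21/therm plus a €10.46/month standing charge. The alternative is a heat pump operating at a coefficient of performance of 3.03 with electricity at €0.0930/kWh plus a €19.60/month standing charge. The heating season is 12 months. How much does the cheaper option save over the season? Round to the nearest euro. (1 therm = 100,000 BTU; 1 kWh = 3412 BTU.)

€969

Heat load = 16500 kWh × 3412 = 56,298,000 BTU
Gas: input = 56,298,000 / 0.785 = 71,717,197 BTU = 717.2 therm → 717.2 × €2.21 = €1,584.95; + 12 × €10.46 standing = €1,710.47
Heat pump: 56,298,000 BTU / 3412 = 16,500 kWh heat; / 3.03 = 5,446 kWh in → × €0.0930 = €506.44; + 12 × €19.60 standing = €741.64
Difference = |€1,710.47 − €741.64| = €968.83 ≈ €969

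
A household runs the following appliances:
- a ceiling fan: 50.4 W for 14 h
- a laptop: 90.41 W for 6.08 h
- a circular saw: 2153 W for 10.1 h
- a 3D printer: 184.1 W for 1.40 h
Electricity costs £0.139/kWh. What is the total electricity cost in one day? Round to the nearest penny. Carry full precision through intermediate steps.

ceiling fan: 50.4 W × 14 h = 706 Wh = 0.7056 kWh
laptop: 90.41 W × 6.08 h = 550 Wh = 0.5497 kWh
circular saw: 2153 W × 10.1 h = 21,745 Wh = 21.75 kWh
3D printer: 184.1 W × 1.40 h = 258 Wh = 0.2577 kWh
Total energy = 0.7056 + 0.5497 + 21.75 + 0.2577 = 23.26 kWh
Cost = 23.26 kWh × £0.139 = £3.23

£3.23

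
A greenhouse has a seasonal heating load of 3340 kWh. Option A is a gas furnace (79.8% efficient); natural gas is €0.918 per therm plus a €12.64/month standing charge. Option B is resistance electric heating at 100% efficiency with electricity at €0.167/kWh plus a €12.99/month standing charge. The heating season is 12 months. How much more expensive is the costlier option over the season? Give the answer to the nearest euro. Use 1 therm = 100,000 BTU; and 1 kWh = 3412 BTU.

Heat load = 3340 kWh × 3412 = 11,396,080 BTU
Gas: input = 11,396,080 / 0.798 = 14,280,802 BTU = 142.8 therm → 142.8 × €0.918 = €131.10; + 12 × €12.64 standing = €282.78
Electric: 11,396,080 BTU / 3412 = 3,340 kWh → × €0.167 = €557.78; + 12 × €12.99 standing = €713.66
Difference = |€282.78 − €713.66| = €430.88 ≈ €431

€431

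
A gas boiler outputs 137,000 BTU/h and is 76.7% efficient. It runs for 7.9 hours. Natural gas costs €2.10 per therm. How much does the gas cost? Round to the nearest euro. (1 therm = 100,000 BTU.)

Heat delivered = 137,000 BTU/h × 7.9 h = 1,082,300 BTU
Gas input = 1,082,300 / 0.767 = 1,411,082 BTU
= 1,411,082 / 100,000 = 14.11 therm
Cost = 14.11 × €2.10/therm = €29.63 ≈ €30

€30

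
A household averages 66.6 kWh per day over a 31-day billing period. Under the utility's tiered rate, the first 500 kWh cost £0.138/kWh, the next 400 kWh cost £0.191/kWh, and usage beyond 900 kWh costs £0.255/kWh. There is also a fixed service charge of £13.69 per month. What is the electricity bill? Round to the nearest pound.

£456

Usage = 66.6 kWh/day × 31 days = 2064.6 kWh
First 500 kWh × £0.138 = £69.00
Next 400 kWh × £0.191 = £76.40
Remaining 1164.6 kWh × £0.255 = £296.97
Energy charge = £442.37; + service £13.69 = £456.06 ≈ £456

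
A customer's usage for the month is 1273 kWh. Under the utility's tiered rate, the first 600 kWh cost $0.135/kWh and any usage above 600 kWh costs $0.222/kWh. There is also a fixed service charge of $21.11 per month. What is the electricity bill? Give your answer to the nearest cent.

$251.52

First 600 kWh × $0.135 = $81.00
Remaining 673 kWh × $0.222 = $149.41
Energy charge = $230.41; + service $21.11 = $251.52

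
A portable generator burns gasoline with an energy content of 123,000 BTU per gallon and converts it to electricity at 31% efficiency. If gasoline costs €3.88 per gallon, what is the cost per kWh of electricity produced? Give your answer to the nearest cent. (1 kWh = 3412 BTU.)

Electrical output per gallon = 123,000 BTU × 0.31 / 3412 BTU/kWh = 11.18 kWh
Cost per kWh = €3.88 / 11.18 kWh = €0.347

€0.35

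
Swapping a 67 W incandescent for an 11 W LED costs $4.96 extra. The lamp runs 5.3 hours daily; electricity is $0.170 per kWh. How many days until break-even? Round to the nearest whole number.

98 days

Power saved = 67 − 11 = 56 W
Daily energy saved = 56 W × 5.3 h = 296.8 Wh = 0.2968 kWh
Daily savings = 0.2968 × $0.170 = $0.0505
Payback = $4.96 / $0.0505 per day = 98.3 days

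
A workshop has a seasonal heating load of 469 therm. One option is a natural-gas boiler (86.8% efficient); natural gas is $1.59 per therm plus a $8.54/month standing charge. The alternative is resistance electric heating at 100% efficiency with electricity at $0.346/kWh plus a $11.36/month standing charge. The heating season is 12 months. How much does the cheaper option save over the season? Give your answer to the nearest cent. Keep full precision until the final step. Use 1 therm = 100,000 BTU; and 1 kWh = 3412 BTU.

Heat load = 469 therm × 100,000 = 46,900,000 BTU
Gas: input = 46,900,000 / 0.868 = 54,032,258 BTU = 540.3 therm → 540.3 × $1.59 = $859.11; + 12 × $8.54 standing = $961.59
Electric: 46,900,000 BTU / 3412 = 13,750 kWh → × $0.346 = $4,755.98; + 12 × $11.36 standing = $4,892.30
Difference = |$961.59 − $4,892.30| = $3,930.71

$3930.71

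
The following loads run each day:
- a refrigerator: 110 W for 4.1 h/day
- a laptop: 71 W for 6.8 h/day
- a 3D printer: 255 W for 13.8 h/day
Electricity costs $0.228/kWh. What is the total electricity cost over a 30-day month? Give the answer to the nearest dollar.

$30

refrigerator: 110 W × 4.1 h × 30 d = 13,530 Wh = 13.53 kWh
laptop: 71 W × 6.8 h × 30 d = 14,484 Wh = 14.48 kWh
3D printer: 255 W × 13.8 h × 30 d = 105,570 Wh = 105.6 kWh
Total energy = 13.53 + 14.48 + 105.6 = 133.6 kWh
Cost = 133.6 kWh × $0.228 = $30.46 ≈ $30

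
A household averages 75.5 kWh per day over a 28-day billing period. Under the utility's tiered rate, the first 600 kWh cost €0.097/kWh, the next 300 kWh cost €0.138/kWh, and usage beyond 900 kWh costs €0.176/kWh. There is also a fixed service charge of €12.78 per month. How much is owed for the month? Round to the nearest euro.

€326

Usage = 75.5 kWh/day × 28 days = 2114 kWh
First 600 kWh × €0.097 = €58.20
Next 300 kWh × €0.138 = €41.40
Remaining 1214 kWh × €0.176 = €213.66
Energy charge = €313.26; + service €12.78 = €326.04 ≈ €326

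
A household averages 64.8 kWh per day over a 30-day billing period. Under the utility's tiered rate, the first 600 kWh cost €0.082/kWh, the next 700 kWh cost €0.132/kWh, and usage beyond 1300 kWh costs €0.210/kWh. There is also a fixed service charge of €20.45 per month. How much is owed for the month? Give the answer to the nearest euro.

€297

Usage = 64.8 kWh/day × 30 days = 1944 kWh
First 600 kWh × €0.082 = €49.20
Next 700 kWh × €0.132 = €92.40
Remaining 644 kWh × €0.210 = €135.24
Energy charge = €276.84; + service €20.45 = €297.29 ≈ €297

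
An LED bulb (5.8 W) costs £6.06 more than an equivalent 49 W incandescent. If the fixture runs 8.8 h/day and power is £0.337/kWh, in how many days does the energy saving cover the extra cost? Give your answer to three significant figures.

Power saved = 49 − 5.8 = 43.2 W
Daily energy saved = 43.2 W × 8.8 h = 380.2 Wh = 0.38016 kWh
Daily savings = 0.38016 × £0.337 = £0.1281
Payback = £6.06 / £0.1281 per day = 47.3 days

47.3 days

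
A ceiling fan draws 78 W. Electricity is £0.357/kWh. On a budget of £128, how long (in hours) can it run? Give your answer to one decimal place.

Energy budget = £128 / £0.357 per kWh = 358.5 kWh = 358,543 Wh
Runtime = 358,543 Wh / 78 W = 4,597 h

4596.7 h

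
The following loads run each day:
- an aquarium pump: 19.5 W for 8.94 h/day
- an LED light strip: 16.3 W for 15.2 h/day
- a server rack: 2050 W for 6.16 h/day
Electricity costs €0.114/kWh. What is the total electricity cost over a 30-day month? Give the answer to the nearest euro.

aquarium pump: 19.5 W × 8.94 h × 30 d = 5,230 Wh = 5.23 kWh
LED light strip: 16.3 W × 15.2 h × 30 d = 7,433 Wh = 7.433 kWh
server rack: 2050 W × 6.16 h × 30 d = 378,840 Wh = 378.8 kWh
Total energy = 5.23 + 7.433 + 378.8 = 391.5 kWh
Cost = 391.5 kWh × €0.114 = €44.63 ≈ €45

€45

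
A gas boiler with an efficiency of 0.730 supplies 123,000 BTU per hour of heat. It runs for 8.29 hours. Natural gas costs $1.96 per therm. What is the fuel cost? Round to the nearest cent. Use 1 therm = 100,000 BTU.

$27.38

Heat delivered = 123,000 BTU/h × 8.29 h = 1,019,670 BTU
Gas input = 1,019,670 / 0.730 = 1,396,808 BTU
= 1,396,808 / 100,000 = 13.97 therm
Cost = 13.97 × $1.96/therm = $27.38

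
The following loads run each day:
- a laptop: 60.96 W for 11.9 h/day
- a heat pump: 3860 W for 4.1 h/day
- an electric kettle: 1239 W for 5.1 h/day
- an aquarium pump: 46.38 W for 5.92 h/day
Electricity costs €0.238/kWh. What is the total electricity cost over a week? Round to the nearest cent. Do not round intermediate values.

€38.56

laptop: 60.96 W × 11.9 h × 7 d = 5,078 Wh = 5.078 kWh
heat pump: 3860 W × 4.1 h × 7 d = 110,782 Wh = 110.8 kWh
electric kettle: 1239 W × 5.1 h × 7 d = 44,232 Wh = 44.23 kWh
aquarium pump: 46.38 W × 5.92 h × 7 d = 1,922 Wh = 1.922 kWh
Total energy = 5.078 + 110.8 + 44.23 + 1.922 = 162 kWh
Cost = 162 kWh × €0.238 = €38.56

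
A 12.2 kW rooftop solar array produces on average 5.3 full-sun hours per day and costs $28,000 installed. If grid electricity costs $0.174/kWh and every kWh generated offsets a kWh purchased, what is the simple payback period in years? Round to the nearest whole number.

Daily generation = 12.2 kW × 5.3 h = 64.66 kWh
Annual generation = 64.66 × 365 = 23601 kWh
Annual savings = 23601 × $0.174 = $4,106.56
Payback = $28,000 / $4,106.56 = 6.82 years

7 years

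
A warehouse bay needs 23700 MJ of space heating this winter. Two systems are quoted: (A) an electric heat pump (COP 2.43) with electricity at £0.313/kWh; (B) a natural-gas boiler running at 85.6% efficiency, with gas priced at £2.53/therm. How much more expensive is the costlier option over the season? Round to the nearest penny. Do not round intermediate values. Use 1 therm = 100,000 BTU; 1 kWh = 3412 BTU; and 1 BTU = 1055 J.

Heat load = 23700 MJ = 23,700,000,000 J / 1055 = 22,464,455 BTU
Gas: input = 22,464,455 / 0.856 = 26,243,522 BTU = 262.4 therm → 262.4 × £2.53 = £663.96
Heat pump: 22,464,455 BTU / 3412 = 6,584 kWh heat; / 2.43 = 2,709 kWh in → × £0.313 = £848.06
Difference = |£663.96 − £848.06| = £184.10

£184.10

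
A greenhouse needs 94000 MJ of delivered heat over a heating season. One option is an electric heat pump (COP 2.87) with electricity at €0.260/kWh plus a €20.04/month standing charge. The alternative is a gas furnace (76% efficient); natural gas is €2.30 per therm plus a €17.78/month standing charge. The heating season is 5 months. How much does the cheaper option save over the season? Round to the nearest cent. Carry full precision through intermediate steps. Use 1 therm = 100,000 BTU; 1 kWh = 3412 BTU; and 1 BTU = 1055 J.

€319.44

Heat load = 94000 MJ = 94,000,000,000 J / 1055 = 89,099,526 BTU
Gas: input = 89,099,526 / 0.76 = 117,236,219 BTU = 1,172 therm → 1,172 × €2.30 = €2,696.43; + 5 × €17.78 standing = €2,785.33
Heat pump: 89,099,526 BTU / 3412 = 26,110 kWh heat; / 2.87 = 9,099 kWh in → × €0.260 = €2,365.69; + 5 × €20.04 standing = €2,465.89
Difference = |€2,785.33 − €2,465.89| = €319.44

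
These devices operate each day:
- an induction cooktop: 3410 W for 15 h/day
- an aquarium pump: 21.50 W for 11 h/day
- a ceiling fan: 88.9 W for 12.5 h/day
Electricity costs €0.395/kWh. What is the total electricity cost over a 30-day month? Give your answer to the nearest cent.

induction cooktop: 3410 W × 15 h × 30 d = 1,534,500 Wh = 1,534 kWh
aquarium pump: 21.50 W × 11 h × 30 d = 7,095 Wh = 7.095 kWh
ceiling fan: 88.9 W × 12.5 h × 30 d = 33,338 Wh = 33.34 kWh
Total energy = 1,534 + 7.095 + 33.34 = 1,575 kWh
Cost = 1,575 kWh × €0.395 = €622.10

€622.10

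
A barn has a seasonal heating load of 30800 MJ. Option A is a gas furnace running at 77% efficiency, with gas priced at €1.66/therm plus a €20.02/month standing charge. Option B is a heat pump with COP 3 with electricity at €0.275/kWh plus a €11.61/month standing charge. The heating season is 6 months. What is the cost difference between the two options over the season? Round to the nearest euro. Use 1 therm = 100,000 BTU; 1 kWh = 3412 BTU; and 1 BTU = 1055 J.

€104

Heat load = 30800 MJ = 30,800,000,000 J / 1055 = 29,194,313 BTU
Gas: input = 29,194,313 / 0.77 = 37,914,692 BTU = 379.1 therm → 379.1 × €1.66 = €629.38; + 6 × €20.02 standing = €749.50
Heat pump: 29,194,313 BTU / 3412 = 8,556 kWh heat; / 3 = 2,852 kWh in → × €0.275 = €784.33; + 6 × €11.61 standing = €853.99
Difference = |€749.50 − €853.99| = €104.49 ≈ €104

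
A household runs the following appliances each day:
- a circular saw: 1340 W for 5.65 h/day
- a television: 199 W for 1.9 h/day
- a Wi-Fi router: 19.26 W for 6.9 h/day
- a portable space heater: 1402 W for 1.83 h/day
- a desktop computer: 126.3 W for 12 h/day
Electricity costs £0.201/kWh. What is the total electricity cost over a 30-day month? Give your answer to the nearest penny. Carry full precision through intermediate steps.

circular saw: 1340 W × 5.65 h × 30 d = 227,130 Wh = 227.1 kWh
television: 199 W × 1.9 h × 30 d = 11,343 Wh = 11.34 kWh
Wi-Fi router: 19.26 W × 6.9 h × 30 d = 3,987 Wh = 3.987 kWh
portable space heater: 1402 W × 1.83 h × 30 d = 76,970 Wh = 76.97 kWh
desktop computer: 126.3 W × 12 h × 30 d = 45,468 Wh = 45.47 kWh
Total energy = 227.1 + 11.34 + 3.987 + 76.97 + 45.47 = 364.9 kWh
Cost = 364.9 kWh × £0.201 = £73.34

£73.34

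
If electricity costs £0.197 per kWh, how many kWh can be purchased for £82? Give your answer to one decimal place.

416.2 kWh

£82 / £0.197 per kWh = 416.2 kWh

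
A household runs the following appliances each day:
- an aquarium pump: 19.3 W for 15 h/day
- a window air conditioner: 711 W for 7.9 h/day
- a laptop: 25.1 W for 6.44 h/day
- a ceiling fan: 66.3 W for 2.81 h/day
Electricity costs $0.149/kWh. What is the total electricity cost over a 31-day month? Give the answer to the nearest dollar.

$29

aquarium pump: 19.3 W × 15 h × 31 d = 8,974 Wh = 8.975 kWh
window air conditioner: 711 W × 7.9 h × 31 d = 174,124 Wh = 174.1 kWh
laptop: 25.1 W × 6.44 h × 31 d = 5,011 Wh = 5.011 kWh
ceiling fan: 66.3 W × 2.81 h × 31 d = 5,775 Wh = 5.775 kWh
Total energy = 8.975 + 174.1 + 5.011 + 5.775 = 193.9 kWh
Cost = 193.9 kWh × $0.149 = $28.89 ≈ $29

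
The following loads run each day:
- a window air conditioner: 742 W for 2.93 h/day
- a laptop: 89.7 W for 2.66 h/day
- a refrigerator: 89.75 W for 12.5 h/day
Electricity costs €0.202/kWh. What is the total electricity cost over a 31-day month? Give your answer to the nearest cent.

window air conditioner: 742 W × 2.93 h × 31 d = 67,396 Wh = 67.4 kWh
laptop: 89.7 W × 2.66 h × 31 d = 7,397 Wh = 7.397 kWh
refrigerator: 89.75 W × 12.5 h × 31 d = 34,778 Wh = 34.78 kWh
Total energy = 67.4 + 7.397 + 34.78 = 109.6 kWh
Cost = 109.6 kWh × €0.202 = €22.13

€22.13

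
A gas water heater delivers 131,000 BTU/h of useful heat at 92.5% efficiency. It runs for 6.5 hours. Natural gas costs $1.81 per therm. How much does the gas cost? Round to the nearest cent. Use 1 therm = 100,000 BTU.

$16.66

Heat delivered = 131,000 BTU/h × 6.5 h = 851,500 BTU
Gas input = 851,500 / 0.925 = 920,541 BTU
= 920,541 / 100,000 = 9.205 therm
Cost = 9.205 × $1.81/therm = $16.66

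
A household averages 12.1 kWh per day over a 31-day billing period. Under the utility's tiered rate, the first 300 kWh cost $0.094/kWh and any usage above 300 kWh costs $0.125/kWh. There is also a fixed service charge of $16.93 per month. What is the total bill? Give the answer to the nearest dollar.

$55

Usage = 12.1 kWh/day × 31 days = 375.1 kWh
First 300 kWh × $0.094 = $28.20
Remaining 75.1 kWh × $0.125 = $9.39
Energy charge = $37.59; + service $16.93 = $54.52 ≈ $55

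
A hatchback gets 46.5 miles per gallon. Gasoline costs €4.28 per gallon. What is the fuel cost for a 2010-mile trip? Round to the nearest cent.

€185.01

Fuel = 2010 mi / 46.5 mpg = 43.23 gal
Cost = 43.23 gal × €4.28/gal = €185.01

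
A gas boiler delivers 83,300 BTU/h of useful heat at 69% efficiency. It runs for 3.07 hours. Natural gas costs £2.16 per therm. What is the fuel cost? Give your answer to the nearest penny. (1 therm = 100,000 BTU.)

£8.01

Heat delivered = 83,300 BTU/h × 3.07 h = 255,731 BTU
Gas input = 255,731 / 0.69 = 370,625 BTU
= 370,625 / 100,000 = 3.706 therm
Cost = 3.706 × £2.16/therm = £8.01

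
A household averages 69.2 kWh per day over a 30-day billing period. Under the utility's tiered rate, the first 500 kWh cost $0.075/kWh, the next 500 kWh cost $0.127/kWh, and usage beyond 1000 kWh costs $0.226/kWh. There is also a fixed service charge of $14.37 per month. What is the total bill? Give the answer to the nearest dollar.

$359

Usage = 69.2 kWh/day × 30 days = 2076 kWh
First 500 kWh × $0.075 = $37.50
Next 500 kWh × $0.127 = $63.50
Remaining 1076 kWh × $0.226 = $243.18
Energy charge = $344.18; + service $14.37 = $358.55 ≈ $359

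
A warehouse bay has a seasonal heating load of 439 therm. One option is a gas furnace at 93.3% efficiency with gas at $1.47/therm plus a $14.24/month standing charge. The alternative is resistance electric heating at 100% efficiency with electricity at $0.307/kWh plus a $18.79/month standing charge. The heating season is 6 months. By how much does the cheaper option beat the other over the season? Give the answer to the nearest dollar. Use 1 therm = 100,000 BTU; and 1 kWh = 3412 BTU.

Heat load = 439 therm × 100,000 = 43,900,000 BTU
Gas: input = 43,900,000 / 0.933 = 47,052,519 BTU = 470.5 therm → 470.5 × $1.47 = $691.67; + 6 × $14.24 standing = $777.11
Electric: 43,900,000 BTU / 3412 = 12,870 kWh → × $0.307 = $3,949.97; + 6 × $18.79 standing = $4,062.71
Difference = |$777.11 − $4,062.71| = $3,285.60 ≈ $3286

$3286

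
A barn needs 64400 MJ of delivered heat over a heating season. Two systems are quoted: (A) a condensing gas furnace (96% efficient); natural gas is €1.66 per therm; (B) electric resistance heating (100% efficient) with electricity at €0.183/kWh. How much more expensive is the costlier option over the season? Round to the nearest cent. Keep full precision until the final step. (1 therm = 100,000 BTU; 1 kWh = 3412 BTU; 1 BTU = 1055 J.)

Heat load = 64400 MJ = 64,400,000,000 J / 1055 = 61,042,654 BTU
Gas: input = 61,042,654 / 0.96 = 63,586,098 BTU = 635.9 therm → 635.9 × €1.66 = €1,055.53
Electric: 61,042,654 BTU / 3412 = 17,890 kWh → × €0.183 = €3,273.98
Difference = |€1,055.53 − €3,273.98| = €2,218.45

€2218.45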